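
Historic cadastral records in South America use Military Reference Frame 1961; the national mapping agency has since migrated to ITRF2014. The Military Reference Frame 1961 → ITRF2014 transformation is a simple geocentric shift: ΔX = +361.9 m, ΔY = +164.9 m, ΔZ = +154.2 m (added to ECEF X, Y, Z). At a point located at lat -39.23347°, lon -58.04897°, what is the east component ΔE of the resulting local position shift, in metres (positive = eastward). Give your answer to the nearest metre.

ΔE = 394 m

The local east axis at (φ, λ) is (−sin λ, cos λ, 0), so ΔE = −sin(-58.04897°)·361.9 + cos(-58.04897°)·164.9 = 394.34 m.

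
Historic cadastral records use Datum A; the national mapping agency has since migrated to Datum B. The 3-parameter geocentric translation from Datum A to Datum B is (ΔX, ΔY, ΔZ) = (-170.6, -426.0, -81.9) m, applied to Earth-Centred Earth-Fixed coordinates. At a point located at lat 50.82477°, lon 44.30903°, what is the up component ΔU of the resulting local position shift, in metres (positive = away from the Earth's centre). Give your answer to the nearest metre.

At φ = 50.82477°, λ = 44.30903°: sin φ = 0.775218, cos φ = 0.631694, sin λ = 0.698528, cos λ = 0.715583.
ΔU = cos φ cos λ·ΔX + cos φ sin λ·ΔY + sin φ·ΔZ = (0.631694)(0.715583)(-170.6) + (0.631694)(0.698528)(-426.0) + (0.775218)(-81.9) = -328.58 m.

ΔU = -329 m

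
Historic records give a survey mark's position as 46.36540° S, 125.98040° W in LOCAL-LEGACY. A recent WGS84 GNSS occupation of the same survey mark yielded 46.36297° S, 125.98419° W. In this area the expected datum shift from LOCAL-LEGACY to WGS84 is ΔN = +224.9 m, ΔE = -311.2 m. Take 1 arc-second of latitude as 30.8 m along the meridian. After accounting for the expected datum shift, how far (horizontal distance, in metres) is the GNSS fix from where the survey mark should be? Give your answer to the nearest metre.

49 m

Observed coordinate differences: Δφ = +0.00243°, Δλ = -0.00379°.
Converting to metres (1° lat = 110880 m, cos φ = 0.690057): observed ΔN = 269.4 m, observed ΔE = -290.0 m.
Subtracting the expected shift leaves a residual of 269.4 − (224.9) = 44.5 m north and -290.0 − (-311.2) = 21.2 m east.
Residual distance = √(44.5² + 21.2²) = 49.3 m.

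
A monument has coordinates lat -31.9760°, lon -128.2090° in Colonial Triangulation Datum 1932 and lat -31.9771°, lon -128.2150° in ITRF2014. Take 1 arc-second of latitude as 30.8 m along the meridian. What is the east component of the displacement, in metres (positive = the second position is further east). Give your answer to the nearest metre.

Δφ = -31.9771° − -31.9760° = -0.0011°; Δλ = -128.2150° − -128.2090° = -0.0060°.
1° of latitude = 3600 × 30.80 = 110880 m.
ΔN = Δφ × 110880 = -122.0 m; ΔE = Δλ × 110880 × cos(-31.9760°) = -0.0060 × 110880 × 0.848270 = -564.3 m.

ΔE = -564 m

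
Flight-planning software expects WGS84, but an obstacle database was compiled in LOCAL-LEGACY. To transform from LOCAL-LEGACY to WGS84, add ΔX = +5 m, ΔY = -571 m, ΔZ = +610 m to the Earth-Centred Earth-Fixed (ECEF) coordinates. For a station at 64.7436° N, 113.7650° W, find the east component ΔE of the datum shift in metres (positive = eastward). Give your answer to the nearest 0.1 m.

At φ = 64.7436°, λ = -113.7650°: sin φ = 0.904407, cos φ = 0.426670, sin λ = -0.915206, cos λ = -0.402986.
ΔE = −sin λ·ΔX + cos λ·ΔY = −(-0.915206)·(5) + (-0.402986)·(-571) = 234.68 m.

ΔE = 234.7 m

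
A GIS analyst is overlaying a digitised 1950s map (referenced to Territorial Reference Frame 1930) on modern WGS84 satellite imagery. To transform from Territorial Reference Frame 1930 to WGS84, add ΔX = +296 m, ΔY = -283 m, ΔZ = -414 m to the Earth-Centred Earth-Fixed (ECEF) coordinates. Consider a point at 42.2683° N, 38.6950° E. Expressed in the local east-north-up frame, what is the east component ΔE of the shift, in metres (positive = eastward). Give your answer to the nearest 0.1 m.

ΔE = -405.9 m

At φ = 42.2683°, λ = 38.6950°: sin φ = 0.672603, cos φ = 0.740003, sin λ = 0.625175, cos λ = 0.780485.
ΔE = −sin λ·ΔX + cos λ·ΔY = −(0.625175)·(296) + (0.780485)·(-283) = -405.93 m.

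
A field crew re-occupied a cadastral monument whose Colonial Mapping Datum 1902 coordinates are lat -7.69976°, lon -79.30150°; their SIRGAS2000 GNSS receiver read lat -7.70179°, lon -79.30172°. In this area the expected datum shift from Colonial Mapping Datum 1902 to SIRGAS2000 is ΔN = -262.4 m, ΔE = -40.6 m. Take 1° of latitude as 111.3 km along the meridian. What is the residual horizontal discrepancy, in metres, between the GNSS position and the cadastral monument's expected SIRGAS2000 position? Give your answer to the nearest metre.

Observed coordinate differences: Δφ = -0.00203°, Δλ = -0.00022°.
Converting to metres (1° lat = 111300 m, cos φ = 0.990984): observed ΔN = -225.9 m, observed ΔE = -24.3 m.
Subtracting the expected shift leaves a residual of -225.9 − (-262.4) = 36.5 m north and -24.3 − (-40.6) = 16.3 m east.
Residual distance = √(36.5² + 16.3²) = 40.0 m.

40 m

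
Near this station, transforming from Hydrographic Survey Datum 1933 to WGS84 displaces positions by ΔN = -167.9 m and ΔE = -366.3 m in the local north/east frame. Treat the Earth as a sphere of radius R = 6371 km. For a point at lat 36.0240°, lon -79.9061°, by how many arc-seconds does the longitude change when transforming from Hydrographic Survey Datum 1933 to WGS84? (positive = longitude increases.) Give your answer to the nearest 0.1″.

At latitude 36.0240°, cos φ = 0.808771.
One radian of longitude at latitude φ spans R cos φ, so Δλ = ΔE / (R cos φ) = -366.3 / (6371000 × 0.808771) = -7.1089e-05 rad = -14.663″.

Δλ = -14.7″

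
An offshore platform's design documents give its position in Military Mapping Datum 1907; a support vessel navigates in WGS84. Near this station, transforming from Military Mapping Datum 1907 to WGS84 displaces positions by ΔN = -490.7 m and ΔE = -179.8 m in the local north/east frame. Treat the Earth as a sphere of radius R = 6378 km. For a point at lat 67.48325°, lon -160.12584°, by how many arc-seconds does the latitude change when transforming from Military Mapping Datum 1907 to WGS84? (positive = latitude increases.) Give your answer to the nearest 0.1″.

Δφ = -15.9″

On a sphere of radius R, 1 rad of latitude = R, so Δφ = ΔN / R = -490.7 / 6378000 = -7.6936e-05 rad = -15.869″.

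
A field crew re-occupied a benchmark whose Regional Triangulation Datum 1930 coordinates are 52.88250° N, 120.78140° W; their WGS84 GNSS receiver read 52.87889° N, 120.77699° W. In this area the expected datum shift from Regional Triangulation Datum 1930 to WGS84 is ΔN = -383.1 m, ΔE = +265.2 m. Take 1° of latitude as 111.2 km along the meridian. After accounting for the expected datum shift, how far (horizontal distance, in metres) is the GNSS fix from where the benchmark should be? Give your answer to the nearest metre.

36 m

Observed coordinate differences: Δφ = -0.00361°, Δλ = +0.00441°.
Converting to metres (1° lat = 111200 m, cos φ = 0.603452): observed ΔN = -401.4 m, observed ΔE = 295.9 m.
Subtracting the expected shift leaves a residual of -401.4 − (-383.1) = -18.3 m north and 295.9 − (265.2) = 30.7 m east.
Residual distance = √((-18.3)² + 30.7²) = 35.8 m.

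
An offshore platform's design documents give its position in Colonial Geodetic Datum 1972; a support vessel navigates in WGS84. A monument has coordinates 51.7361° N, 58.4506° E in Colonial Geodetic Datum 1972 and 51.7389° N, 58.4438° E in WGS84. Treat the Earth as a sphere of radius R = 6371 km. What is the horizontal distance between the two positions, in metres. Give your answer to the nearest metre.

Δφ = 51.7389° − 51.7361° = +0.0028°; Δλ = 58.4438° − 58.4506° = -0.0068°.
1° along a meridian = πR/180 = 111195 m.
ΔN = Δφ × 111195 = 311.3 m; ΔE = Δλ × 111195 × cos(51.7361°) = -0.0068 × 111195 × 0.619284 = -468.3 m.
Distance = √(ΔE² + ΔN²) = √((-468.3)² + 311.3²) = 562.3 m.

562 m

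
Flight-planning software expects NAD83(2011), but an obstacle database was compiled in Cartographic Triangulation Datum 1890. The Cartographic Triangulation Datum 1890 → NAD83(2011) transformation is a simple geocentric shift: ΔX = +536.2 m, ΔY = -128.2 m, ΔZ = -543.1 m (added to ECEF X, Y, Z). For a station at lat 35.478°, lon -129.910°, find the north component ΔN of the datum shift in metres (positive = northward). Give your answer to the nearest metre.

At φ = 35.478°, λ = -129.910°: sin φ = 0.580390, cos φ = 0.814338, sin λ = -0.767053, cos λ = -0.641584.
ΔN = −sin φ cos λ·ΔX − sin φ sin λ·ΔY + cos φ·ΔZ = −(0.580390)(-0.641584)(536.2) − (0.580390)(-0.767053)(-128.2) + (0.814338)(-543.1) = -299.68 m.

ΔN = -300 m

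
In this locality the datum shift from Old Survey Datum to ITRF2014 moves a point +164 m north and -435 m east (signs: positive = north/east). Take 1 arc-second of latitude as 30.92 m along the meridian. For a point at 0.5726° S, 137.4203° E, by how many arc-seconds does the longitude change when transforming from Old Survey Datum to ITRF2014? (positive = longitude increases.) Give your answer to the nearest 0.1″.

Δλ = -14.1″

At latitude -0.5726°, cos φ = 0.999950.
1″ of longitude at this latitude = 30.92 × cos φ = 30.9185 m, so Δλ = -435.0 / 30.9185 = -14.069″.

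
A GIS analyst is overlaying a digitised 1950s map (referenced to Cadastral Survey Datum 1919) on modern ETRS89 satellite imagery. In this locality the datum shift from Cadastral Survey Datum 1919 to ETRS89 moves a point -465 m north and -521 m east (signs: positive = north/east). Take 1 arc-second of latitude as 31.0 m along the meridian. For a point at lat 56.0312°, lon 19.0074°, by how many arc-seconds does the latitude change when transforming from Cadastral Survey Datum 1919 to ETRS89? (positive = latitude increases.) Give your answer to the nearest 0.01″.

1″ of latitude = 31.00 m, so Δφ = -465.0 / 31.00 = -15.000″.

Δφ = -15.00″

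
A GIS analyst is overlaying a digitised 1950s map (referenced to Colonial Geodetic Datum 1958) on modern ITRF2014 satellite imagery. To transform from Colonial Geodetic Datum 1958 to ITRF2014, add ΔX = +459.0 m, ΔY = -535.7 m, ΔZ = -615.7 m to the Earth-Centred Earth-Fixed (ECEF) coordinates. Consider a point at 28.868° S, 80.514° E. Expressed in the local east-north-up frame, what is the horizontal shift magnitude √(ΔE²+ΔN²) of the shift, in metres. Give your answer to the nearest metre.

At φ = -28.868°, λ = 80.514°: sin φ = -0.482793, cos φ = 0.875734, sin λ = 0.986326, cos λ = 0.164807.
ΔE = −sin λ·ΔX + cos λ·ΔY = −(0.986326)·(459.0) + (0.164807)·(-535.7) = -541.01 m.
ΔN = −sin φ cos λ·ΔX − sin φ sin λ·ΔY + cos φ·ΔZ = −(-0.482793)(0.164807)(459.0) − (-0.482793)(0.986326)(-535.7) + (0.875734)(-615.7) = -757.76 m.
Horizontal magnitude = √(ΔE² + ΔN²) = √((-541.01)² + (-757.76)²) = 931.07 m.

931 m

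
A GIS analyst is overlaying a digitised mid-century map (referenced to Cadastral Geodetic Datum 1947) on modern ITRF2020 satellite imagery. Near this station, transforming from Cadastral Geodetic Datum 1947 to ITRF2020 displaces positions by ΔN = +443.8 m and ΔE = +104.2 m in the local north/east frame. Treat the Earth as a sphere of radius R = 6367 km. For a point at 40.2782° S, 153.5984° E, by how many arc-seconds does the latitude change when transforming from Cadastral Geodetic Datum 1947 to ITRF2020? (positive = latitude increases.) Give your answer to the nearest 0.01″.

On a sphere of radius R, 1 rad of latitude = R, so Δφ = ΔN / R = 443.8 / 6367000 = 6.9703e-05 rad = 14.377″.

Δφ = 14.38″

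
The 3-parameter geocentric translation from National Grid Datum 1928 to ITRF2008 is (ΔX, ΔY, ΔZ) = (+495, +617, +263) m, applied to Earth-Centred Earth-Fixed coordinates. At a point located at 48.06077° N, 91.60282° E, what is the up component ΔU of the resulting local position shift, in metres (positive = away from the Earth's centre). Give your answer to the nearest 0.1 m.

ΔU = 598.6 m

The local up (radial) axis is (cos φ cos λ, cos φ sin λ, sin φ), giving ΔU = -9.254 + 412.206 + 195.634 = 598.59 m.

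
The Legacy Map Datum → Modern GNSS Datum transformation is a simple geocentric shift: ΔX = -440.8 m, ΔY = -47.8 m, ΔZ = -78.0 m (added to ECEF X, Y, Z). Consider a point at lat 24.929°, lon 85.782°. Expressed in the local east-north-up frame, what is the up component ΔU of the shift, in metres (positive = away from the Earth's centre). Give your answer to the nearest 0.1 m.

ΔU = -105.5 m

The local up (radial) axis is (cos φ cos λ, cos φ sin λ, sin φ), giving ΔU = -29.401 − 43.229 − 32.877 = -105.51 m.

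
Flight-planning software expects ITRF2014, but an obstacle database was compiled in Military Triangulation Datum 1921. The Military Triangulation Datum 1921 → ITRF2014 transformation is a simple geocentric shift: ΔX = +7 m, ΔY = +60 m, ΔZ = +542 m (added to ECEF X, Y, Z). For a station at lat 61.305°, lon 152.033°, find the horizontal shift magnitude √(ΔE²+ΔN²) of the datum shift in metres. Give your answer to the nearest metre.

At φ = 61.305°, λ = 152.033°: sin φ = 0.877188, cos φ = 0.480147, sin λ = 0.468963, cos λ = -0.883218.
ΔE = −sin λ·ΔX + cos λ·ΔY = −(0.468963)·(7) + (-0.883218)·(60) = -56.28 m.
ΔN = −sin φ cos λ·ΔX − sin φ sin λ·ΔY + cos φ·ΔZ = −(0.877188)(-0.883218)(7) − (0.877188)(0.468963)(60) + (0.480147)(542) = 240.98 m.
Horizontal magnitude = √(ΔE² + ΔN²) = √((-56.28)² + 240.98²) = 247.46 m.

247 m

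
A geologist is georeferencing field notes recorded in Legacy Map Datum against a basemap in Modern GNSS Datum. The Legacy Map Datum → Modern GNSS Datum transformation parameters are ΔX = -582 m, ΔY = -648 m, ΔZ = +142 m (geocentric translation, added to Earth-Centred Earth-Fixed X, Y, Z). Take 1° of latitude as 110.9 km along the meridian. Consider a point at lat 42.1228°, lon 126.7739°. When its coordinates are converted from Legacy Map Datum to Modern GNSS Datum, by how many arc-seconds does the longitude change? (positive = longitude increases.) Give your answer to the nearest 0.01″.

sin φ = 0.670722, cos φ = 0.741709, sin λ = 0.801004, cos λ = -0.598659.
East component: ΔE = −sin λ·ΔX + cos λ·ΔY = −(0.801004)(-582) + (-0.598659)(-648) = 854.12 m.
1° of latitude spans 110900 m; at latitude φ, 1° of longitude spans that × cos φ = 82255.5 m, so Δλ = 854.12 / 82255.5 × 3600 = 37.381″.

Δλ = 37.38″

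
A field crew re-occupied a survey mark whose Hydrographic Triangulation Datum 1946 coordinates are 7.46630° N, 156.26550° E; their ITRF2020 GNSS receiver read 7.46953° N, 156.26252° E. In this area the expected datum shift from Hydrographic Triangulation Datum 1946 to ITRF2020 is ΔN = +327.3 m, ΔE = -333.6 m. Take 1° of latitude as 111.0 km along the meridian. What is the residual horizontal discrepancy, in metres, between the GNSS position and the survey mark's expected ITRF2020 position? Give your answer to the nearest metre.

Observed coordinate differences: Δφ = +0.00323°, Δλ = -0.00298°.
Converting to metres (1° lat = 111000 m, cos φ = 0.991521): observed ΔN = 358.5 m, observed ΔE = -328.0 m.
Subtracting the expected shift leaves a residual of 358.5 − (327.3) = 31.2 m north and -328.0 − (-333.6) = 5.6 m east.
Residual distance = √(31.2² + 5.6²) = 31.7 m.

32 m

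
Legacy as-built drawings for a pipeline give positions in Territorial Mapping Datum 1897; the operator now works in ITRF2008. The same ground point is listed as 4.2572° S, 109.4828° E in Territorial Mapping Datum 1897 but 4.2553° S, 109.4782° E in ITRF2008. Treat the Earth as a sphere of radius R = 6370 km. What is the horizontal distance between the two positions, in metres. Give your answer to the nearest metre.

552 m

Δφ = -4.2553° − -4.2572° = +0.0019°; Δλ = 109.4782° − 109.4828° = -0.0046°.
1° along a meridian = πR/180 = 111177 m.
ΔN = Δφ × 111177 = 211.2 m; ΔE = Δλ × 111177 × cos(-4.2572°) = -0.0046 × 111177 × 0.997241 = -510.0 m.
Distance = √(ΔE² + ΔN²) = √((-510.0)² + 211.2²) = 552.0 m.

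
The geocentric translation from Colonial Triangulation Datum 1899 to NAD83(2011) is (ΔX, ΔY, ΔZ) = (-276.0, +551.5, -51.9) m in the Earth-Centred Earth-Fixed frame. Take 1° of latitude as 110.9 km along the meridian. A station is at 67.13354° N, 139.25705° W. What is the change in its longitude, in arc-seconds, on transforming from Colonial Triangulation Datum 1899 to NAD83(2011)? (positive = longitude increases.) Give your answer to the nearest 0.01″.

sin φ = 0.921413, cos φ = 0.388585, sin λ = -0.652667, cos λ = -0.757645.
East component: ΔE = −sin λ·ΔX + cos λ·ΔY = −(-0.652667)(-276.0) + (-0.757645)(551.5) = -597.98 m.
1° of latitude spans 110900 m; at latitude φ, 1° of longitude spans that × cos φ = 43094.0 m, so Δλ = -597.98 / 43094.0 × 3600 = -49.954″.

Δλ = -49.95″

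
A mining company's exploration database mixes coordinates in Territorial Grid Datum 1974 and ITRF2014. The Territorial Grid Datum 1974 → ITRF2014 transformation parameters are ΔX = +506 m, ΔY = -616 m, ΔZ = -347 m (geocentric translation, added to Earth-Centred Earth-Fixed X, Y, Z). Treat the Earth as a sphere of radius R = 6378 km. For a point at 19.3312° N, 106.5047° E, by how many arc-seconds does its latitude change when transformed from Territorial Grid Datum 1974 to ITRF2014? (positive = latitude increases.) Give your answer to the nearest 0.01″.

sin φ = 0.331028, cos φ = 0.943621, sin λ = 0.958796, cos λ = -0.284094.
North component: ΔN = −sin φ cos λ·ΔX − sin φ sin λ·ΔY + cos φ·ΔZ = −(0.331028)(-0.284094)(506) − (0.331028)(0.958796)(-616) + (0.943621)(-347) = -84.34 m.
1° of latitude spans πR/180 = 111317 m, so Δφ = -84.34 / 111317 × 3600 = -2.728″.

Δφ = -2.73″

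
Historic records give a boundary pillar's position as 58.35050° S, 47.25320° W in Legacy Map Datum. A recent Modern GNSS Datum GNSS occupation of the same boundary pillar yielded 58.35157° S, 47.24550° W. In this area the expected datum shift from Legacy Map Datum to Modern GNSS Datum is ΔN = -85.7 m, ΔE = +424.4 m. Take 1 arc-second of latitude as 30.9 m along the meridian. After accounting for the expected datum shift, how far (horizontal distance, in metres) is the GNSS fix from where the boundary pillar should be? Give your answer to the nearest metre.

Observed coordinate differences: Δφ = -0.00107°, Δλ = +0.00770°.
Converting to metres (1° lat = 111240 m, cos φ = 0.524722): observed ΔN = -119.0 m, observed ΔE = 449.4 m.
Subtracting the expected shift leaves a residual of -119.0 − (-85.7) = -33.3 m north and 449.4 − (424.4) = 25.0 m east.
Residual distance = √((-33.3)² + 25.0²) = 41.7 m.

42 m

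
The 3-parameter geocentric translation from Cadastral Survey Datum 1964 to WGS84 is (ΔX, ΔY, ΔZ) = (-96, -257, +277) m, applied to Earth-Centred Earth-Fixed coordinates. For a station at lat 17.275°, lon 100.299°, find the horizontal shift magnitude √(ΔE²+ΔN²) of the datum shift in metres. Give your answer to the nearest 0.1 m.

362.8 m

At φ = 17.275°, λ = 100.299°: sin φ = 0.296958, cos φ = 0.954890, sin λ = 0.983888, cos λ = -0.178785.
ΔE = −sin λ·ΔX + cos λ·ΔY = −(0.983888)·(-96) + (-0.178785)·(-257) = 140.40 m.
ΔN = −sin φ cos λ·ΔX − sin φ sin λ·ΔY + cos φ·ΔZ = −(0.296958)(-0.178785)(-96) − (0.296958)(0.983888)(-257) + (0.954890)(277) = 334.50 m.
Horizontal magnitude = √(ΔE² + ΔN²) = √(140.40² + 334.50²) = 362.77 m.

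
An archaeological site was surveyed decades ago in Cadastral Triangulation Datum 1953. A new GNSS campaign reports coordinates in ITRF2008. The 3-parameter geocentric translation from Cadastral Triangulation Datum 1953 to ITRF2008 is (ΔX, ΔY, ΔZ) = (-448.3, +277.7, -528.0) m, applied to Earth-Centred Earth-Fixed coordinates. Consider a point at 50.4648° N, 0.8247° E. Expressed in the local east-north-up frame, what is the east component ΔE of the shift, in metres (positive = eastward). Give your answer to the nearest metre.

ΔE = 284 m

At φ = 50.4648°, λ = 0.8247°: sin φ = 0.771234, cos φ = 0.636552, sin λ = 0.014393, cos λ = 0.999896.
ΔE = −sin λ·ΔX + cos λ·ΔY = −(0.014393)·(-448.3) + (0.999896)·(277.7) = 284.12 m.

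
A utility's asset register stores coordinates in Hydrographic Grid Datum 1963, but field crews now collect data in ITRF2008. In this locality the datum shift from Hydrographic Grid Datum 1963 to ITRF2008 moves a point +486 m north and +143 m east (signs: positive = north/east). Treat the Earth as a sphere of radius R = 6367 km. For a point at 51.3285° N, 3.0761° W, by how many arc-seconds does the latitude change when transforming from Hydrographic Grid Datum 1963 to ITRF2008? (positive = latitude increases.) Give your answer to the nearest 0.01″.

Δφ = 15.74″

On a sphere of radius R, 1 rad of latitude = R, so Δφ = ΔN / R = 486.0 / 6367000 = 7.6331e-05 rad = 15.744″.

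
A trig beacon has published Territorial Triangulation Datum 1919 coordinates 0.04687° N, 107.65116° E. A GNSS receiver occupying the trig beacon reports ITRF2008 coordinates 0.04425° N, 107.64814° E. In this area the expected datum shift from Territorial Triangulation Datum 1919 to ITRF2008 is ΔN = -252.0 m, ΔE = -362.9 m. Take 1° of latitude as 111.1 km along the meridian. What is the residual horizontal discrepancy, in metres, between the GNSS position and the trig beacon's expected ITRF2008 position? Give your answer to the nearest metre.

48 m

Observed coordinate differences: Δφ = -0.00262°, Δλ = -0.00302°.
Converting to metres (1° lat = 111100 m, cos φ = 1.000000): observed ΔN = -291.1 m, observed ΔE = -335.5 m.
Subtracting the expected shift leaves a residual of -291.1 − (-252.0) = -39.1 m north and -335.5 − (-362.9) = 27.4 m east.
Residual distance = √((-39.1)² + 27.4²) = 47.7 m.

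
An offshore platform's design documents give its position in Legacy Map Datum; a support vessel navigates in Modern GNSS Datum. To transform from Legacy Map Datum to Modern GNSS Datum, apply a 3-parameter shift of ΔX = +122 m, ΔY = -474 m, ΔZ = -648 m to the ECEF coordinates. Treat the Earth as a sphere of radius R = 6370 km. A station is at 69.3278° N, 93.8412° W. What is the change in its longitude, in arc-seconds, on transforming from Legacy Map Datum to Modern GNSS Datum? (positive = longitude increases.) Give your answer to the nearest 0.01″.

Δλ = 14.08″

sin φ = 0.935615, cos φ = 0.353021, sin λ = -0.997754, cos λ = -0.066991.
East component: ΔE = −sin λ·ΔX + cos λ·ΔY = −(-0.997754)(122) + (-0.066991)(-474) = 153.48 m.
1° of latitude spans πR/180 = 111177 m; at latitude φ, 1° of longitude spans that × cos φ = 39248.0 m, so Δλ = 153.48 / 39248.0 × 3600 = 14.078″.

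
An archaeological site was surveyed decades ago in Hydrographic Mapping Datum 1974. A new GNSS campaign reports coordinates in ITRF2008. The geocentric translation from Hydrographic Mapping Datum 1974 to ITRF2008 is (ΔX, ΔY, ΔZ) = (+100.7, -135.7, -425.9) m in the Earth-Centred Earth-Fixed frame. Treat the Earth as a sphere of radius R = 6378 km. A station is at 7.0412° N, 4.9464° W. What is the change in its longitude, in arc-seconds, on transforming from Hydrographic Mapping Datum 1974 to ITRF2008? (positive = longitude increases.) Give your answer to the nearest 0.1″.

sin φ = 0.122583, cos φ = 0.992458, sin λ = -0.086224, cos λ = 0.996276.
East component: ΔE = −sin λ·ΔX + cos λ·ΔY = −(-0.086224)(100.7) + (0.996276)(-135.7) = -126.51 m.
1° of latitude spans πR/180 = 111317 m; at latitude φ, 1° of longitude spans that × cos φ = 110477.6 m, so Δλ = -126.51 / 110477.6 × 3600 = -4.122″.

Δλ = -4.1″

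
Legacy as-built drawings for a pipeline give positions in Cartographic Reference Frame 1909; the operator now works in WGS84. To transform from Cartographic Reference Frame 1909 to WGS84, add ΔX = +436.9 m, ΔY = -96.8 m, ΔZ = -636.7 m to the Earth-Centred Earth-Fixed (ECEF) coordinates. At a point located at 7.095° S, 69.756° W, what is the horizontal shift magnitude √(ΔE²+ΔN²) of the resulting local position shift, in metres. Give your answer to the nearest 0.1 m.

709.9 m

At φ = -7.095°, λ = -69.756°: sin φ = -0.123515, cos φ = 0.992343, sin λ = -0.938228, cos λ = 0.346019.
ΔE = −sin λ·ΔX + cos λ·ΔY = −(-0.938228)·(436.9) + (0.346019)·(-96.8) = 376.42 m.
ΔN = −sin φ cos λ·ΔX − sin φ sin λ·ΔY + cos φ·ΔZ = −(-0.123515)(0.346019)(436.9) − (-0.123515)(-0.938228)(-96.8) + (0.992343)(-636.7) = -601.93 m.
Horizontal magnitude = √(ΔE² + ΔN²) = √(376.42² + (-601.93)²) = 709.94 m.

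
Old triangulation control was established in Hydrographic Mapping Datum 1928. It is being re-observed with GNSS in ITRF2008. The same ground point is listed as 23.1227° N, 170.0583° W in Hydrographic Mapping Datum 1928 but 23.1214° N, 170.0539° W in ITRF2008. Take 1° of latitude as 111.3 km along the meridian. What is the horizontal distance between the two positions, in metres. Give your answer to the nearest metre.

Δφ = 23.1214° − 23.1227° = -0.0013°; Δλ = -170.0539° − -170.0583° = +0.0044°.
ΔN = Δφ × 111300 = -144.7 m; ΔE = Δλ × 111300 × cos(23.1227°) = +0.0044 × 111300 × 0.919666 = 450.4 m.
Distance = √(ΔE² + ΔN²) = √(450.4² + (-144.7)²) = 473.0 m.

473 m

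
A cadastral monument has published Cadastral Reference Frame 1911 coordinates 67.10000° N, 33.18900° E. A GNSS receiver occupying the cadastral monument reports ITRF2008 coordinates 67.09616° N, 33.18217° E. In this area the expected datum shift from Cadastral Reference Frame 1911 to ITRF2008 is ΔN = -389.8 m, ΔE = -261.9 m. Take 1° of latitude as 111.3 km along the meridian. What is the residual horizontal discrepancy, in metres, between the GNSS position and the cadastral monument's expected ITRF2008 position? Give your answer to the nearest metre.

51 m

Observed coordinate differences: Δφ = -0.00384°, Δλ = -0.00683°.
Converting to metres (1° lat = 111300 m, cos φ = 0.389124): observed ΔN = -427.4 m, observed ΔE = -295.8 m.
Subtracting the expected shift leaves a residual of -427.4 − (-389.8) = -37.6 m north and -295.8 − (-261.9) = -33.9 m east.
Residual distance = √((-37.6)² + (-33.9)²) = 50.6 m.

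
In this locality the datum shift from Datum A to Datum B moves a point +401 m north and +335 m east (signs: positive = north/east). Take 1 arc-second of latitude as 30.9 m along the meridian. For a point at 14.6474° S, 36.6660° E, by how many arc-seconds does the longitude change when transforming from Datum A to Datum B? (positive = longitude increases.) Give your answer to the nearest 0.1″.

Δλ = 11.2″

At latitude -14.6474°, cos φ = 0.967500.
1″ of longitude at this latitude = 30.90 × cos φ = 29.8958 m, so Δλ = 335.0 / 29.8958 = 11.206″.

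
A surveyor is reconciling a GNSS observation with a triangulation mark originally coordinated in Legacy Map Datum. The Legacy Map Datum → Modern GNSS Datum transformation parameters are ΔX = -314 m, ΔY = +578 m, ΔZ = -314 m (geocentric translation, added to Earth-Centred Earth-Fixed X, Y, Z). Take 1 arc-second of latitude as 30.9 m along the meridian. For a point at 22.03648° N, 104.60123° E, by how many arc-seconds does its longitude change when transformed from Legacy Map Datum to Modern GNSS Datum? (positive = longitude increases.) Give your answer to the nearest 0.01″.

Δλ = 5.52″

sin φ = 0.375197, cos φ = 0.926945, sin λ = 0.967704, cos λ = -0.252090.
East component: ΔE = −sin λ·ΔX + cos λ·ΔY = −(0.967704)(-314) + (-0.252090)(578) = 158.15 m.
1° of latitude spans 3600 × 30.90 = 111240 m; at latitude φ, 1° of longitude spans that × cos φ = 103113.4 m, so Δλ = 158.15 / 103113.4 × 3600 = 5.522″.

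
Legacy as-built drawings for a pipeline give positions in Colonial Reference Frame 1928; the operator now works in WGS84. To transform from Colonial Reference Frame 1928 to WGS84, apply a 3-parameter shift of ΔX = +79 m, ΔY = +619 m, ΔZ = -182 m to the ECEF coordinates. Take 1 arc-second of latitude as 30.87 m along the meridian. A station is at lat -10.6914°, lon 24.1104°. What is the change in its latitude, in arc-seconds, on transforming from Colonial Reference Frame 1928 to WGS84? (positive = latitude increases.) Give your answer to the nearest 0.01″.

Δφ = -3.84″

sin φ = -0.185519, cos φ = 0.982641, sin λ = 0.408496, cos λ = 0.912760.
North component: ΔN = −sin φ cos λ·ΔX − sin φ sin λ·ΔY + cos φ·ΔZ = −(-0.185519)(0.912760)(79) − (-0.185519)(0.408496)(619) + (0.982641)(-182) = -118.55 m.
1° of latitude spans 3600 × 30.87 = 111132 m, so Δφ = -118.55 / 111132 × 3600 = -3.840″.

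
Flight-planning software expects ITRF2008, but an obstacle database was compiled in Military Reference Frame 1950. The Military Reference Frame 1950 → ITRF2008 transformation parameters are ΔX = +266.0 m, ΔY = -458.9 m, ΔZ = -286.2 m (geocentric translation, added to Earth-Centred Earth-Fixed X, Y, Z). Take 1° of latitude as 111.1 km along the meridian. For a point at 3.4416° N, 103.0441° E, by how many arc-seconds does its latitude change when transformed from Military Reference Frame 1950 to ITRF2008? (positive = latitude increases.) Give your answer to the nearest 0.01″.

Δφ = -8.27″

sin φ = 0.060031, cos φ = 0.998197, sin λ = 0.974197, cos λ = -0.225701.
North component: ΔN = −sin φ cos λ·ΔX − sin φ sin λ·ΔY + cos φ·ΔZ = −(0.060031)(-0.225701)(266.0) − (0.060031)(0.974197)(-458.9) + (0.998197)(-286.2) = -255.24 m.
1° of latitude spans 111100 m, so Δφ = -255.24 / 111100 × 3600 = -8.271″.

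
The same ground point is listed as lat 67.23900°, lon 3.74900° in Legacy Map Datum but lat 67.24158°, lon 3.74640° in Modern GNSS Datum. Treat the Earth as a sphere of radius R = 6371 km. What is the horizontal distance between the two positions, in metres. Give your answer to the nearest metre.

308 m

Δφ = 67.24158° − 67.23900° = +0.00258°; Δλ = 3.74640° − 3.74900° = -0.00260°.
1° along a meridian = πR/180 = 111195 m.
ΔN = Δφ × 111195 = 286.9 m; ΔE = Δλ × 111195 × cos(67.23900°) = -0.00260 × 111195 × 0.386888 = -111.9 m.
Distance = √(ΔE² + ΔN²) = √((-111.9)² + 286.9²) = 307.9 m.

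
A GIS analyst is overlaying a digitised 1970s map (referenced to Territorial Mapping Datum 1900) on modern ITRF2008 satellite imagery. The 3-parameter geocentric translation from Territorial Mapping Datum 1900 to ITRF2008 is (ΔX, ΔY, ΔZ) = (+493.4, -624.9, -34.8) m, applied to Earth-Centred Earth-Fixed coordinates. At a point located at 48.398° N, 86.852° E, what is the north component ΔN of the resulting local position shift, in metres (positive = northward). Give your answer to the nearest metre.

At φ = 48.398°, λ = 86.852°: sin φ = 0.747775, cos φ = 0.663952, sin λ = 0.998491, cos λ = 0.054915.
ΔN = −sin φ cos λ·ΔX − sin φ sin λ·ΔY + cos φ·ΔZ = −(0.747775)(0.054915)(493.4) − (0.747775)(0.998491)(-624.9) + (0.663952)(-34.8) = 423.21 m.

ΔN = 423 m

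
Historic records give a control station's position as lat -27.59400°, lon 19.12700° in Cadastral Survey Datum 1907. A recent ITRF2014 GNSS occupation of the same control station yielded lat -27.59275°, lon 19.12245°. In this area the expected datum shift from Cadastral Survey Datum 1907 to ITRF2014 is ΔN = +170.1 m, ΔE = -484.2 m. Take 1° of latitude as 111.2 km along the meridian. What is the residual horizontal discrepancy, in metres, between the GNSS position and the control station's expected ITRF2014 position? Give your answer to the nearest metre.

Observed coordinate differences: Δφ = +0.00125°, Δλ = -0.00455°.
Converting to metres (1° lat = 111200 m, cos φ = 0.886252): observed ΔN = 139.0 m, observed ΔE = -448.4 m.
Subtracting the expected shift leaves a residual of 139.0 − (170.1) = -31.1 m north and -448.4 − (-484.2) = 35.8 m east.
Residual distance = √((-31.1)² + 35.8²) = 47.4 m.

47 m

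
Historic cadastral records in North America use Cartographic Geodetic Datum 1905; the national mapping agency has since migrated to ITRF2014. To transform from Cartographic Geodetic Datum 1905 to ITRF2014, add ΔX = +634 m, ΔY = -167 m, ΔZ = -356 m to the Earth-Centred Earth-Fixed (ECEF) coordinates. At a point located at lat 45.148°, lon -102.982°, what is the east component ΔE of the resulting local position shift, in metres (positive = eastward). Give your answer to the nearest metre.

At φ = 45.148°, λ = -102.982°: sin φ = 0.708931, cos φ = 0.705278, sin λ = -0.974441, cos λ = -0.224645.
ΔE = −sin λ·ΔX + cos λ·ΔY = −(-0.974441)·(634) + (-0.224645)·(-167) = 655.31 m.

ΔE = 655 m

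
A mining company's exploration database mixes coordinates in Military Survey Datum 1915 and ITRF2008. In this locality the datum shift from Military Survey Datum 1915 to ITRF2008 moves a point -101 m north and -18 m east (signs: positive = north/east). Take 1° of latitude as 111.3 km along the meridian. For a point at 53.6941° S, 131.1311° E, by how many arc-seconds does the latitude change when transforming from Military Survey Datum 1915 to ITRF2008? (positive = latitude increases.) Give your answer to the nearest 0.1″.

Δφ = -3.3″

1° of latitude = 111.3 km, so Δφ = -101.0 / 111300 = -0.0009075° = -3.267″.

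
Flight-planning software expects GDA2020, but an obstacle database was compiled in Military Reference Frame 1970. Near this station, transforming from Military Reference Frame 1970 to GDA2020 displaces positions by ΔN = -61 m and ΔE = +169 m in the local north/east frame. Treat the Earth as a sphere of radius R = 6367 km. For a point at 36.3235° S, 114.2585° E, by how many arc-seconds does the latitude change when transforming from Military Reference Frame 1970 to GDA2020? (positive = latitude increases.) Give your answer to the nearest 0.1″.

Δφ = -2.0″

On a sphere of radius R, 1 rad of latitude = R, so Δφ = ΔN / R = -61.0 / 6367000 = -9.5807e-06 rad = -1.976″.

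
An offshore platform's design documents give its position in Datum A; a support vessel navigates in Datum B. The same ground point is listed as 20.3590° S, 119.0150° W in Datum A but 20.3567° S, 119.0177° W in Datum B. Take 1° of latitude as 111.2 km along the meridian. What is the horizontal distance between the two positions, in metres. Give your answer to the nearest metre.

380 m

Δφ = -20.3567° − -20.3590° = +0.0023°; Δλ = -119.0177° − -119.0150° = -0.0027°.
ΔN = Δφ × 111200 = 255.8 m; ΔE = Δλ × 111200 × cos(-20.3590°) = -0.0027 × 111200 × 0.937531 = -281.5 m.
Distance = √(ΔE² + ΔN²) = √((-281.5)² + 255.8²) = 380.3 m.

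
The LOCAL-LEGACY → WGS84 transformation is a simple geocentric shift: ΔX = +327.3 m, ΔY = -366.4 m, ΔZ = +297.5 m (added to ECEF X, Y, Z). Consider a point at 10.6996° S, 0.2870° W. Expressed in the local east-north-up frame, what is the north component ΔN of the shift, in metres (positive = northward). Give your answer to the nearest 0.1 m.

ΔN = 353.4 m

At φ = -10.6996°, λ = -0.2870°: sin φ = -0.185660, cos φ = 0.982614, sin λ = -0.005009, cos λ = 0.999987.
ΔN = −sin φ cos λ·ΔX − sin φ sin λ·ΔY + cos φ·ΔZ = −(-0.185660)(0.999987)(327.3) − (-0.185660)(-0.005009)(-366.4) + (0.982614)(297.5) = 353.43 m.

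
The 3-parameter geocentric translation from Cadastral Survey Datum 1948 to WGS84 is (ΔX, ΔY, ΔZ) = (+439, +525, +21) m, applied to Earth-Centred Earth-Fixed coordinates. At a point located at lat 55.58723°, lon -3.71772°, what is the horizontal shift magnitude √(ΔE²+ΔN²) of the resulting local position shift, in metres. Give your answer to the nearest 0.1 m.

The local east axis at (φ, λ) is (−sin λ, cos λ, 0), so ΔE = −sin(-3.71772°)·439 + cos(-3.71772°)·525 = 552.36 m.
The local north axis is (−sin φ cos λ, −sin φ sin λ, cos φ), giving ΔN = -361.407 + 28.084 + 11.868 = -321.46 m.
Horizontal magnitude = √(ΔE² + ΔN²) = √(552.36² + (-321.46)²) = 639.09 m.

639.1 m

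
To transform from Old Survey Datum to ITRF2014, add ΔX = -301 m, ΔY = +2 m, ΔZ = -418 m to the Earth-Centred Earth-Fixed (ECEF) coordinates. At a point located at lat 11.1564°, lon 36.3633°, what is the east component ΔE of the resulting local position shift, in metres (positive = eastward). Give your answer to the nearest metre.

The local east axis at (φ, λ) is (−sin λ, cos λ, 0), so ΔE = −sin(36.3633°)·(-301) + cos(36.3633°)·2 = 180.07 m.

ΔE = 180 m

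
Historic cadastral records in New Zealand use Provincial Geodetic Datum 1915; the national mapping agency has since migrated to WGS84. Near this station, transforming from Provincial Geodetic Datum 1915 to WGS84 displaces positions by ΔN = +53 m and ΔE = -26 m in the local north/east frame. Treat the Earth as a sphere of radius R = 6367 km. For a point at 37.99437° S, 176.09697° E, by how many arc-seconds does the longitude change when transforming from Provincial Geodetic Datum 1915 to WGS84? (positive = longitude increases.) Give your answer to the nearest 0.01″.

At latitude -37.99437°, cos φ = 0.788071.
One radian of longitude at latitude φ spans R cos φ, so Δλ = ΔE / (R cos φ) = -26.0 / (6367000 × 0.788071) = -5.1817e-06 rad = -1.069″.

Δλ = -1.07″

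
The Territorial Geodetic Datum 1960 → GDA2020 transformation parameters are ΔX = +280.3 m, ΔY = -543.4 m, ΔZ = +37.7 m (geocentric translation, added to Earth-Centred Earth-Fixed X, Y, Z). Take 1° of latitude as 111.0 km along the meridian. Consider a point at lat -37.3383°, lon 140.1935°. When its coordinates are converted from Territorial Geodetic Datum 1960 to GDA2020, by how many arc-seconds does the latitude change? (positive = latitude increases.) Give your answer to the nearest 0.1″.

Δφ = -10.1″

sin φ = -0.606520, cos φ = 0.795068, sin λ = 0.640197, cos λ = -0.768211.
North component: ΔN = −sin φ cos λ·ΔX − sin φ sin λ·ΔY + cos φ·ΔZ = −(-0.606520)(-0.768211)(280.3) − (-0.606520)(0.640197)(-543.4) + (0.795068)(37.7) = -311.63 m.
1° of latitude spans 111000 m, so Δφ = -311.63 / 111000 × 3600 = -10.107″.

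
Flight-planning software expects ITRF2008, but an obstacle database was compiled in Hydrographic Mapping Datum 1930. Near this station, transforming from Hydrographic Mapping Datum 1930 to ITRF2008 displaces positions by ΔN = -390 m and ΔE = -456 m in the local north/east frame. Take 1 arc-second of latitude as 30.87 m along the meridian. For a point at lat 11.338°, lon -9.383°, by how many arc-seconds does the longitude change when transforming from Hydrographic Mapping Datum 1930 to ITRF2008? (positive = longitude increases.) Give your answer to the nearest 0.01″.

At latitude 11.338°, cos φ = 0.980484.
1″ of longitude at this latitude = 30.87 × cos φ = 30.2676 m, so Δλ = -456.0 / 30.2676 = -15.066″.

Δλ = -15.07″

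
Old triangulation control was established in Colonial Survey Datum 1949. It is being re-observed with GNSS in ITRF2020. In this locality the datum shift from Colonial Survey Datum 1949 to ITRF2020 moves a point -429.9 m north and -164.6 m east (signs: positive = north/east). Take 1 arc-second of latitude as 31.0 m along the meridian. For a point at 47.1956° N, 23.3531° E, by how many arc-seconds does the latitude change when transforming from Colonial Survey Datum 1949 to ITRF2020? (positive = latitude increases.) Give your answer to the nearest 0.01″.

Δφ = -13.87″

1″ of latitude = 31.00 m, so Δφ = -429.9 / 31.00 = -13.868″.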